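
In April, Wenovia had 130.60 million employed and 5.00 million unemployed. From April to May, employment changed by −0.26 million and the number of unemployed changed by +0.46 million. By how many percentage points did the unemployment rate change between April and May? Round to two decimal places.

The unemployment rate changed by +0.33 percentage points.

April: labor force = 130.60 + 5.00 = 135.60; u = 5.00/135.60 = 3.69%.
May: labor force = 130.34 + 5.46 = 135.80; u = 5.46/135.80 = 4.02%.
Change = 4.02% − 3.69% = +0.33 pp.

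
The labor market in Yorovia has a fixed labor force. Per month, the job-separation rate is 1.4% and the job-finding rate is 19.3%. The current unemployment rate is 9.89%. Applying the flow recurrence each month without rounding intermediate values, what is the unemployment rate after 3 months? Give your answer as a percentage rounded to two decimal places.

With a fixed labor force, u_{t+1} = u_t + s·(1−u_t) − f·u_t = u_t·(1−s−f) + s.
Here 1−s−f = 0.793 and s = 0.014.
u_1 = 0.098900 × 0.793 + 0.014 = 0.092428.
u_2 = 0.092428 × 0.793 + 0.014 = 0.087295.
u_3 = 0.087295 × 0.793 + 0.014 = 0.083225.

Unemployment rate after three months ≈ 8.32%.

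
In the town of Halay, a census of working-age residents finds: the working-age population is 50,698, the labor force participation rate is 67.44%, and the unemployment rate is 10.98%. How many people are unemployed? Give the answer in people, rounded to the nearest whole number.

Labor force = 0.6744 × 50,698 = 34,191.
Unemployed = 0.1098 × 34,191 ≈ 3,754.

About 3,754 are unemployed.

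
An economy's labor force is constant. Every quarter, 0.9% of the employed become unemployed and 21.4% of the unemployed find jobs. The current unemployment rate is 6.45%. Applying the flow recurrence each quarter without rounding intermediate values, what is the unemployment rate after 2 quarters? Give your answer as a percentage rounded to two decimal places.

Unemployment rate after two quarters ≈ 5.49%.

With a fixed labor force, u_{t+1} = u_t + s·(1−u_t) − f·u_t = u_t·(1−s−f) + s.
Here 1−s−f = 0.777 and s = 0.009.
u_1 = 0.064500 × 0.777 + 0.009 = 0.059117.
u_2 = 0.059117 × 0.777 + 0.009 = 0.054934.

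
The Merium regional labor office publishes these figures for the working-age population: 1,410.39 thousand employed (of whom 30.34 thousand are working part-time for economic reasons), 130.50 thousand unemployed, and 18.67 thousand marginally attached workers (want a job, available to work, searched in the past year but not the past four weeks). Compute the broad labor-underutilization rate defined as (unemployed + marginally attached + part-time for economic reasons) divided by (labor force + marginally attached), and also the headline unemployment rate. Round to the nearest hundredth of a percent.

Labor force = 1,410.39 + 130.50 = 1,540.89 thousand.
Numerator = 130.50 + 18.67 + 30.34 = 179.51 thousand.
Denominator = 1,540.89 + 18.67 = 1,559.56 thousand.
Broad rate = 179.51 / 1,559.56 = 11.51%.
Headline unemployment rate = 130.50 / 1,540.89 = 8.47%.

Broad underutilization rate ≈ 11.51%; headline unemployment rate ≈ 8.47%.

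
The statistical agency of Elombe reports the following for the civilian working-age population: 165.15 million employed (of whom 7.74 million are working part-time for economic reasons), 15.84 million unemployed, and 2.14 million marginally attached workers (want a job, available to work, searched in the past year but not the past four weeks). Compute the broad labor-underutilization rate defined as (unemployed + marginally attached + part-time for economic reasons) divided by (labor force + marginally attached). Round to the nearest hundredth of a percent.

Labor force = 165.15 + 15.84 = 180.99 million.
Numerator = 15.84 + 2.14 + 7.74 = 25.72 million.
Denominator = 180.99 + 2.14 = 183.13 million.
Broad rate = 25.72 / 183.13 = 14.04%.

Broad underutilization rate ≈ 14.04%.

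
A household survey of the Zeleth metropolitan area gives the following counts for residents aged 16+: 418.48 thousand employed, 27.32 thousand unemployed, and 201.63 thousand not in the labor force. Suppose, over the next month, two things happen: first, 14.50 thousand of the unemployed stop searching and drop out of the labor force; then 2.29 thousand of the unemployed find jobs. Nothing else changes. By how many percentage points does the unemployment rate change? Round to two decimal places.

The unemployment rate changes by −3.69 percentage points.

Initially, labor force = 418.48 + 27.32 = 445.80 thousand, so u = 27.32/445.80 = 6.13%.
After the first change, unemployed and labor force both fall by 14.50 → E = 418.48, U = 12.82, labor force = 431.30 thousand.
After the second change, unemployed falls and employed rises by 2.29; labor force unchanged → E = 420.77, U = 10.53, labor force = 431.30 thousand.
New unemployment rate = 10.53 / 431.30 = 2.44%.
Change = 2.44% − 6.13% = −3.69 percentage points.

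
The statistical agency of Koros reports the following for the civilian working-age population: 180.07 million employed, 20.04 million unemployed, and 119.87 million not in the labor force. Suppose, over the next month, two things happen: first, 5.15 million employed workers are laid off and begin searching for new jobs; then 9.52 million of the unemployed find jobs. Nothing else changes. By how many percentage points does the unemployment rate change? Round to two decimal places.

Initially, labor force = 180.07 + 20.04 = 200.11 million, so u = 20.04/200.11 = 10.01%.
After the first change, employed falls and unemployed rises by 5.15; labor force unchanged → E = 174.92, U = 25.19, labor force = 200.11 million.
After the second change, unemployed falls and employed rises by 9.52; labor force unchanged → E = 184.44, U = 15.67, labor force = 200.11 million.
New unemployment rate = 15.67 / 200.11 = 7.83%.
Change = 7.83% − 10.01% = −2.18 percentage points.

The unemployment rate changes by −2.18 percentage points.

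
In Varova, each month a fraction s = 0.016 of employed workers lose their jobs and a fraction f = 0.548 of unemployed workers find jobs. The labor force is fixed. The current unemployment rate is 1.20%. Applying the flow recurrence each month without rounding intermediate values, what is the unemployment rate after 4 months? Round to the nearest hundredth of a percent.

With a fixed labor force, u_{t+1} = u_t + s·(1−u_t) − f·u_t = u_t·(1−s−f) + s.
Here 1−s−f = 0.436 and s = 0.016.
u_1 = 0.012000 × 0.436 + 0.016 = 0.021232.
u_2 = 0.021232 × 0.436 + 0.016 = 0.025257.
u_3 = 0.025257 × 0.436 + 0.016 = 0.027012.
u_4 = 0.027012 × 0.436 + 0.016 = 0.027777.

Unemployment rate after four months ≈ 2.78%.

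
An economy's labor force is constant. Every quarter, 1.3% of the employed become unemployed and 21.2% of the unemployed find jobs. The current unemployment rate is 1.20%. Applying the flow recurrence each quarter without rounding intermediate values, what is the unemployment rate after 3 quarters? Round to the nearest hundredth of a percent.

Unemployment rate after three quarters ≈ 3.65%.

With a fixed labor force, u_{t+1} = u_t + s·(1−u_t) − f·u_t = u_t·(1−s−f) + s.
Here 1−s−f = 0.775 and s = 0.013.
u_1 = 0.012000 × 0.775 + 0.013 = 0.022300.
u_2 = 0.022300 × 0.775 + 0.013 = 0.030282.
u_3 = 0.030282 × 0.775 + 0.013 = 0.036469.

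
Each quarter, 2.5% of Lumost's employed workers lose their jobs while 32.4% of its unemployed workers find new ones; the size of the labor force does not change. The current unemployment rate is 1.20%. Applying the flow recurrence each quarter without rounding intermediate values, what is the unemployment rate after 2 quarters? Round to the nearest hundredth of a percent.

With a fixed labor force, u_{t+1} = u_t + s·(1−u_t) − f·u_t = u_t·(1−s−f) + s.
Here 1−s−f = 0.651 and s = 0.025.
u_1 = 0.012000 × 0.651 + 0.025 = 0.032812.
u_2 = 0.032812 × 0.651 + 0.025 = 0.046361.

Unemployment rate after two quarters ≈ 4.64%.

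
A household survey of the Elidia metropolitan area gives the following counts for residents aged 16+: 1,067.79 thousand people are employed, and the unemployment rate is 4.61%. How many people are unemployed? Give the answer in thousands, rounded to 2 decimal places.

Let U be the number unemployed. The labor force is E + U, and U/(E+U) = 0.0461.
So U = 0.0461 × 1,067.79 / (1 − 0.0461) = 49.2251 / 0.9539 ≈ 51.60 thousand.

About 51.60 thousand are unemployed.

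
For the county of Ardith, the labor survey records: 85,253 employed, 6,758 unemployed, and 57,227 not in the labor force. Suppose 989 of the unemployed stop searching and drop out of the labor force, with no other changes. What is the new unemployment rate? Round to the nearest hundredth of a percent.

Initially, labor force = 85,253 + 6,758 = 92,011, so u = 6,758/92,011 = 7.34%.
After the change, unemployed and labor force both fall by 989 → E = 85,253, U = 5,769, labor force = 91,022.
New unemployment rate = 5,769 / 91,022 = 6.34%.

New unemployment rate ≈ 6.34%.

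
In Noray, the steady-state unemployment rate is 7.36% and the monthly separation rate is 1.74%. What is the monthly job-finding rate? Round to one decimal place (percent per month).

From u* = s/(s+f): f = s·(1−u)/u.
f = 1.74 × (1 − 0.0736) / 0.0736 = 1.6119 / 0.0736 ≈ 21.9% per month.

Job-finding rate ≈ 21.9% per month.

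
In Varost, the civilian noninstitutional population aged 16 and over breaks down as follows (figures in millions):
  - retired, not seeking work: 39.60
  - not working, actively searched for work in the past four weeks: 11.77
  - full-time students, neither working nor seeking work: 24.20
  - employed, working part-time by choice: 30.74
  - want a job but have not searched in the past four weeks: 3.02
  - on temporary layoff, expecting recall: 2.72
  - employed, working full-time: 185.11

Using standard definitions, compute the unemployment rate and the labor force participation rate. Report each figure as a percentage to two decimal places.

Unemployment rate ≈ 6.29%; labor force participation rate ≈ 77.51%.

Employed = 30.74 + 185.11 = 215.85 million.
Unemployed = 11.77 + 2.72 = 14.49 million (jobless and actively searching, or on temporary layoff).
Labor force = 215.85 + 14.49 = 230.34 million.
Not in labor force = 39.60 + 24.20 + 3.02 = 66.82 million (those not working and not actively searching are outside the labor force — including those who want a job but have given up searching).
Civilian working-age population = 230.34 + 66.82 = 297.16 million.
Unemployment rate = 14.49 / 230.34 = 6.29%.
Labor force participation rate = 230.34 / 297.16 = 77.51%.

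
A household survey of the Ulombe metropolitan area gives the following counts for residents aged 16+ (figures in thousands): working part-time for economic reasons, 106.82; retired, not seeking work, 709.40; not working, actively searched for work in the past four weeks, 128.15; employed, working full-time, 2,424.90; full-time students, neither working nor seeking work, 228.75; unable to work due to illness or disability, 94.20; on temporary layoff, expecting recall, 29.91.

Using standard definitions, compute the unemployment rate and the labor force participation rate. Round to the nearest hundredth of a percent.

Unemployment rate ≈ 5.88%; labor force participation rate ≈ 72.26%.

Employed = 106.82 + 2,424.90 = 2,531.72 thousand (anyone who worked, including part-time for economic reasons, counts as employed).
Unemployed = 128.15 + 29.91 = 158.06 thousand (jobless and actively searching, or on temporary layoff).
Labor force = 2,531.72 + 158.06 = 2,689.78 thousand.
Not in labor force = 709.40 + 228.75 + 94.20 = 1,032.35 thousand (those not working and not actively searching are outside the labor force).
Civilian working-age population = 2,689.78 + 1,032.35 = 3,722.13 thousand.
Unemployment rate = 158.06 / 2,689.78 = 5.88%.
Labor force participation rate = 2,689.78 / 3,722.13 = 72.26%.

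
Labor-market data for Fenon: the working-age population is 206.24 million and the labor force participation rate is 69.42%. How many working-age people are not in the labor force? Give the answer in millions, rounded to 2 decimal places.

About 63.07 million are not in the labor force.

Share not in the labor force = 1 − 0.6942 = 0.3058.
Not in labor force = 0.3058 × 206.24 ≈ 63.07 million.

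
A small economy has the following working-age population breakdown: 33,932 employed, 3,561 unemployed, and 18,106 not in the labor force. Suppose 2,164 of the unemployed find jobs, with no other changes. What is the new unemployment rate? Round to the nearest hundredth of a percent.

New unemployment rate ≈ 3.73%.

Initially, labor force = 33,932 + 3,561 = 37,493, so u = 3,561/37,493 = 9.50%.
After the change, unemployed falls and employed rises by 2,164; labor force unchanged → E = 36,096, U = 1,397, labor force = 37,493.
New unemployment rate = 1,397 / 37,493 = 3.73%.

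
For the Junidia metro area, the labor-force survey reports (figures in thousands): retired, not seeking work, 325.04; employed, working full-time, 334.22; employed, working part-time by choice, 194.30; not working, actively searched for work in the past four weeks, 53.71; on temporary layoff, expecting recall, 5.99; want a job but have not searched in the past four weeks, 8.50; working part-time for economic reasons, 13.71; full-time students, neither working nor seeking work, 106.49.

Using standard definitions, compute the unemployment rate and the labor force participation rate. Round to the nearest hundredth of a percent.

Unemployment rate ≈ 9.92%; labor force participation rate ≈ 57.77%.

Employed = 334.22 + 194.30 + 13.71 = 542.23 thousand (anyone who worked, including part-time for economic reasons, counts as employed).
Unemployed = 53.71 + 5.99 = 59.70 thousand (jobless and actively searching, or on temporary layoff).
Labor force = 542.23 + 59.70 = 601.93 thousand.
Not in labor force = 325.04 + 8.50 + 106.49 = 440.03 thousand (those not working and not actively searching are outside the labor force — including those who want a job but have given up searching).
Civilian working-age population = 601.93 + 440.03 = 1,041.96 thousand.
Unemployment rate = 59.70 / 601.93 = 9.92%.
Labor force participation rate = 601.93 / 1,041.96 = 57.77%.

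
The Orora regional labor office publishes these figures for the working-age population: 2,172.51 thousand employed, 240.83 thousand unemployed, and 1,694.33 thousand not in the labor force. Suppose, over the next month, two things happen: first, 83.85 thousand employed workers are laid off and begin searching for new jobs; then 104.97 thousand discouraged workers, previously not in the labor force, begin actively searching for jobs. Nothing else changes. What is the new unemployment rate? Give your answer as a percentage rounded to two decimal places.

New unemployment rate ≈ 17.06%.

Initially, labor force = 2,172.51 + 240.83 = 2,413.34 thousand, so u = 240.83/2,413.34 = 9.98%.
After the first change, employed falls and unemployed rises by 83.85; labor force unchanged → E = 2,088.66, U = 324.68, labor force = 2,413.34 thousand.
After the second change, unemployed and labor force both rise by 104.97 → E = 2,088.66, U = 429.65, labor force = 2,518.31 thousand.
New unemployment rate = 429.65 / 2,518.31 = 17.06%.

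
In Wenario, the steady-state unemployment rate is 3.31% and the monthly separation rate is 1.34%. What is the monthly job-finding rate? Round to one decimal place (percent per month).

Job-finding rate ≈ 39.1% per month.

From u* = s/(s+f): f = s·(1−u)/u.
f = 1.34 × (1 − 0.0331) / 0.0331 = 1.2956 / 0.0331 ≈ 39.1% per month.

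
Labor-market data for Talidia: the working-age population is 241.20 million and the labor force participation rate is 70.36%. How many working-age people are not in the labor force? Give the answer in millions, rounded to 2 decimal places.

About 71.49 million are not in the labor force.

Share not in the labor force = 1 − 0.7036 = 0.2964.
Not in labor force = 0.2964 × 241.20 ≈ 71.49 million.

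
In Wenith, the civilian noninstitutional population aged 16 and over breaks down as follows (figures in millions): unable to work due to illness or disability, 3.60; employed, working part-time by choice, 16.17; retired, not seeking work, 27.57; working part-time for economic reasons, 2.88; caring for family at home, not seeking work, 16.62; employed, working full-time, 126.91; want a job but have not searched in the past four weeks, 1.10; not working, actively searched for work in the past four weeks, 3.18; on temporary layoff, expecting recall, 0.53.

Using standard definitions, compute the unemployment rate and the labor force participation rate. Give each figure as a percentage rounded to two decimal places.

Employed = 16.17 + 2.88 + 126.91 = 145.96 million (anyone who worked, including part-time for economic reasons, counts as employed).
Unemployed = 3.18 + 0.53 = 3.71 million (jobless and actively searching, or on temporary layoff).
Labor force = 145.96 + 3.71 = 149.67 million.
Not in labor force = 3.60 + 27.57 + 16.62 + 1.10 = 48.89 million (those not working and not actively searching are outside the labor force — including those who want a job but have given up searching).
Civilian working-age population = 149.67 + 48.89 = 198.56 million.
Unemployment rate = 3.71 / 149.67 = 2.48%.
Labor force participation rate = 149.67 / 198.56 = 75.38%.

Unemployment rate ≈ 2.48%; labor force participation rate ≈ 75.38%.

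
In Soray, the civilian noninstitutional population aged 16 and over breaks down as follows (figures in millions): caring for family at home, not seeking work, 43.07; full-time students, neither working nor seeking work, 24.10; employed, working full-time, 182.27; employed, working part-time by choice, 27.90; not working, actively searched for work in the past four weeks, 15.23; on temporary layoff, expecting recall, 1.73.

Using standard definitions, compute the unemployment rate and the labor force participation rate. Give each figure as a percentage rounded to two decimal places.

Employed = 182.27 + 27.90 = 210.17 million.
Unemployed = 15.23 + 1.73 = 16.96 million (jobless and actively searching, or on temporary layoff).
Labor force = 210.17 + 16.96 = 227.13 million.
Not in labor force = 43.07 + 24.10 = 67.17 million (those not working and not actively searching are outside the labor force).
Civilian working-age population = 227.13 + 67.17 = 294.30 million.
Unemployment rate = 16.96 / 227.13 = 7.47%.
Labor force participation rate = 227.13 / 294.30 = 77.18%.

Unemployment rate ≈ 7.47%; labor force participation rate ≈ 77.18%.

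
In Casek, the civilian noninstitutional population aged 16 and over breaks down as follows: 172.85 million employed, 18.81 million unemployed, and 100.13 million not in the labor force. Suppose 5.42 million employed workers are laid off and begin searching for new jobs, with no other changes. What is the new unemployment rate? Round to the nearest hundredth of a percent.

New unemployment rate ≈ 12.64%.

Initially, labor force = 172.85 + 18.81 = 191.66 million, so u = 18.81/191.66 = 9.81%.
After the change, employed falls and unemployed rises by 5.42; labor force unchanged → E = 167.43, U = 24.23, labor force = 191.66 million.
New unemployment rate = 24.23 / 191.66 = 12.64%.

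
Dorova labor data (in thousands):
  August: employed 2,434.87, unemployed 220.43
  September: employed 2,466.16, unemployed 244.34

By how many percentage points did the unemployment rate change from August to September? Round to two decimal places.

The unemployment rate changed by +0.71 percentage points.

August: labor force = 2,434.87 + 220.43 = 2,655.30; u = 220.43/2,655.30 = 8.30%.
September: labor force = 2,466.16 + 244.34 = 2,710.50; u = 244.34/2,710.50 = 9.01%.
Change = 9.01% − 8.30% = +0.71 pp.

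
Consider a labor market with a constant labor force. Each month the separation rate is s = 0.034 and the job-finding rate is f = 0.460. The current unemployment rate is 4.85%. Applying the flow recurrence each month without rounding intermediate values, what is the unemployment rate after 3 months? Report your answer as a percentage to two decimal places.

Unemployment rate after three months ≈ 6.62%.

With a fixed labor force, u_{t+1} = u_t + s·(1−u_t) − f·u_t = u_t·(1−s−f) + s.
Here 1−s−f = 0.506 and s = 0.034.
u_1 = 0.048500 × 0.506 + 0.034 = 0.058541.
u_2 = 0.058541 × 0.506 + 0.034 = 0.063622.
u_3 = 0.063622 × 0.506 + 0.034 = 0.066193.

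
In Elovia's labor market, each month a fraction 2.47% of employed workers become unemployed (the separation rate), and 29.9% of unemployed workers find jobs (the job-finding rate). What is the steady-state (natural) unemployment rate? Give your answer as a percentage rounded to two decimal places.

At steady state the flows balance: s·E = f·U, so U/(E+U) = s/(s+f).
u* = 2.47 / (2.47 + 29.9) = 2.47 / 32.37 = 7.63%.

Steady-state unemployment rate ≈ 7.63%.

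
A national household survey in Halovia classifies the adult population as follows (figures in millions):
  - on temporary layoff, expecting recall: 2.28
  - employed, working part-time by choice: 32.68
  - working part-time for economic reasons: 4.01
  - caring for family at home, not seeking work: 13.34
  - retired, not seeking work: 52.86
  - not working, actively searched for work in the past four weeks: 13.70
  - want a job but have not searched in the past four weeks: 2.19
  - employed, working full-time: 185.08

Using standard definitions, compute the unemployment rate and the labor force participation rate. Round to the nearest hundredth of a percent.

Unemployment rate ≈ 6.72%; labor force participation rate ≈ 77.66%.

Employed = 32.68 + 4.01 + 185.08 = 221.77 million (anyone who worked, including part-time for economic reasons, counts as employed).
Unemployed = 2.28 + 13.70 = 15.98 million (jobless and actively searching, or on temporary layoff).
Labor force = 221.77 + 15.98 = 237.75 million.
Not in labor force = 13.34 + 52.86 + 2.19 = 68.39 million (those not working and not actively searching are outside the labor force — including those who want a job but have given up searching).
Civilian working-age population = 237.75 + 68.39 = 306.14 million.
Unemployment rate = 15.98 / 237.75 = 6.72%.
Labor force participation rate = 237.75 / 306.14 = 77.66%.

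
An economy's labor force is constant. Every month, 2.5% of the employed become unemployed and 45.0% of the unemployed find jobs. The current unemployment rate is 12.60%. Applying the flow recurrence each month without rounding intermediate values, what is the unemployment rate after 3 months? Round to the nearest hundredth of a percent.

Unemployment rate after three months ≈ 6.32%.

With a fixed labor force, u_{t+1} = u_t + s·(1−u_t) − f·u_t = u_t·(1−s−f) + s.
Here 1−s−f = 0.525 and s = 0.025.
u_1 = 0.126000 × 0.525 + 0.025 = 0.091150.
u_2 = 0.091150 × 0.525 + 0.025 = 0.072854.
u_3 = 0.072854 × 0.525 + 0.025 = 0.063248.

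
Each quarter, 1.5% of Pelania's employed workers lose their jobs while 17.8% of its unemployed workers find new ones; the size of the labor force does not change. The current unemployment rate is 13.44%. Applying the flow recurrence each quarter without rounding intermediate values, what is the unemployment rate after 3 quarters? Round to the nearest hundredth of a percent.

Unemployment rate after three quarters ≈ 10.75%.

With a fixed labor force, u_{t+1} = u_t + s·(1−u_t) − f·u_t = u_t·(1−s−f) + s.
Here 1−s−f = 0.807 and s = 0.015.
u_1 = 0.134400 × 0.807 + 0.015 = 0.123461.
u_2 = 0.123461 × 0.807 + 0.015 = 0.114633.
u_3 = 0.114633 × 0.807 + 0.015 = 0.107509.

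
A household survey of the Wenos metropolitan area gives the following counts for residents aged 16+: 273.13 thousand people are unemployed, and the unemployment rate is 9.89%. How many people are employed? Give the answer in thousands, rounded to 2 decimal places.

Labor force = U / u = 273.13 / 0.0989 ≈ 2,761.68 thousand.
Employed = labor force − unemployed = 2,761.68 − 273.13 = 2,488.55 thousand.

About 2,488.55 thousand are employed.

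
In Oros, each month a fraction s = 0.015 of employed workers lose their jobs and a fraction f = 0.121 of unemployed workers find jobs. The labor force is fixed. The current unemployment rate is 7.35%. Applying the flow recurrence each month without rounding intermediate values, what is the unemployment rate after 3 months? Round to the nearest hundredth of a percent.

With a fixed labor force, u_{t+1} = u_t + s·(1−u_t) − f·u_t = u_t·(1−s−f) + s.
Here 1−s−f = 0.864 and s = 0.015.
u_1 = 0.073500 × 0.864 + 0.015 = 0.078504.
u_2 = 0.078504 × 0.864 + 0.015 = 0.082827.
u_3 = 0.082827 × 0.864 + 0.015 = 0.086563.

Unemployment rate after three months ≈ 8.66%.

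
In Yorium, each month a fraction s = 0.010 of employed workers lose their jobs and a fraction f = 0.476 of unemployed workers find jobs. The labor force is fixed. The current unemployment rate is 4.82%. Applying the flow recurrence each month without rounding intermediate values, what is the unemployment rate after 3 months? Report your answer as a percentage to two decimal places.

With a fixed labor force, u_{t+1} = u_t + s·(1−u_t) − f·u_t = u_t·(1−s−f) + s.
Here 1−s−f = 0.514 and s = 0.010.
u_1 = 0.048200 × 0.514 + 0.010 = 0.034775.
u_2 = 0.034775 × 0.514 + 0.010 = 0.027874.
u_3 = 0.027874 × 0.514 + 0.010 = 0.024327.

Unemployment rate after three months ≈ 2.43%.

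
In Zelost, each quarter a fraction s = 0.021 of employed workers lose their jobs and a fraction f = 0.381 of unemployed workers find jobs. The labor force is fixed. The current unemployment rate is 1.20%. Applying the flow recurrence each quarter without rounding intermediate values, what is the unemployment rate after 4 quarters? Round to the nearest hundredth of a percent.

Unemployment rate after four quarters ≈ 4.71%.

With a fixed labor force, u_{t+1} = u_t + s·(1−u_t) − f·u_t = u_t·(1−s−f) + s.
Here 1−s−f = 0.598 and s = 0.021.
u_1 = 0.012000 × 0.598 + 0.021 = 0.028176.
u_2 = 0.028176 × 0.598 + 0.021 = 0.037849.
u_3 = 0.037849 × 0.598 + 0.021 = 0.043634.
u_4 = 0.043634 × 0.598 + 0.021 = 0.047093.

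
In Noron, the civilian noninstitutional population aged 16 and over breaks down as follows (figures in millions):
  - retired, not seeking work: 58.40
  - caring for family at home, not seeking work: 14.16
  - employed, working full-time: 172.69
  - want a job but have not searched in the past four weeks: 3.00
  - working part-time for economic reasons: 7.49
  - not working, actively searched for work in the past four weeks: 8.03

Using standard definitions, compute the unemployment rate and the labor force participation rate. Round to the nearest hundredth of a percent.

Employed = 172.69 + 7.49 = 180.18 million (anyone who worked, including part-time for economic reasons, counts as employed).
Unemployed = 8.03 million.
Labor force = 180.18 + 8.03 = 188.21 million.
Not in labor force = 58.40 + 14.16 + 3.00 = 75.56 million (those not working and not actively searching are outside the labor force — including those who want a job but have given up searching).
Civilian working-age population = 188.21 + 75.56 = 263.77 million.
Unemployment rate = 8.03 / 188.21 = 4.27%.
Labor force participation rate = 188.21 / 263.77 = 71.35%.

Unemployment rate ≈ 4.27%; labor force participation rate ≈ 71.35%.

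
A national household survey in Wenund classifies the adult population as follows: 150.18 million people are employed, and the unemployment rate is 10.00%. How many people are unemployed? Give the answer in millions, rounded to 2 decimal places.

Let U be the number unemployed. The labor force is E + U, and U/(E+U) = 0.1000.
So U = 0.1000 × 150.18 / (1 − 0.1000) = 15.0180 / 0.9000 ≈ 16.69 million.

About 16.69 million are unemployed.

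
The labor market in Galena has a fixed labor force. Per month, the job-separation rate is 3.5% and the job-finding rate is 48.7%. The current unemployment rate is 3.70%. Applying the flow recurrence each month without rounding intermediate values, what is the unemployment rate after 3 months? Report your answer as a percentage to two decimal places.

With a fixed labor force, u_{t+1} = u_t + s·(1−u_t) − f·u_t = u_t·(1−s−f) + s.
Here 1−s−f = 0.478 and s = 0.035.
u_1 = 0.037000 × 0.478 + 0.035 = 0.052686.
u_2 = 0.052686 × 0.478 + 0.035 = 0.060184.
u_3 = 0.060184 × 0.478 + 0.035 = 0.063768.

Unemployment rate after three months ≈ 6.38%.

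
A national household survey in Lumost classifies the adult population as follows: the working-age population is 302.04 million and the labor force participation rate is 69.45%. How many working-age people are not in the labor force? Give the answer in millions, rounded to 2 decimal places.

About 92.27 million are not in the labor force.

Share not in the labor force = 1 − 0.6945 = 0.3055.
Not in labor force = 0.3055 × 302.04 ≈ 92.27 million.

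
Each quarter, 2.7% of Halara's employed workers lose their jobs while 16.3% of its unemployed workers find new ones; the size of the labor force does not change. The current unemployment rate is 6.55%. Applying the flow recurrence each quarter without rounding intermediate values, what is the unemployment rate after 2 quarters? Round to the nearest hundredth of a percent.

With a fixed labor force, u_{t+1} = u_t + s·(1−u_t) − f·u_t = u_t·(1−s−f) + s.
Here 1−s−f = 0.810 and s = 0.027.
u_1 = 0.065500 × 0.810 + 0.027 = 0.080055.
u_2 = 0.080055 × 0.810 + 0.027 = 0.091845.

Unemployment rate after two quarters ≈ 9.18%.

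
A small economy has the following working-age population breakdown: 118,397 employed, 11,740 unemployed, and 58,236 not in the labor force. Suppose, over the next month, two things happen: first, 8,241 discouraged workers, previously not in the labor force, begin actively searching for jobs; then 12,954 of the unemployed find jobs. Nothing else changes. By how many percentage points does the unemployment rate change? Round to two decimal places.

The unemployment rate changes by −3.94 percentage points.

Initially, labor force = 118,397 + 11,740 = 130,137, so u = 11,740/130,137 = 9.02%.
After the first change, unemployed and labor force both rise by 8,241 → E = 118,397, U = 19,981, labor force = 138,378.
After the second change, unemployed falls and employed rises by 12,954; labor force unchanged → E = 131,351, U = 7,027, labor force = 138,378.
New unemployment rate = 7,027 / 138,378 = 5.08%.
Change = 5.08% − 9.02% = −3.94 percentage points.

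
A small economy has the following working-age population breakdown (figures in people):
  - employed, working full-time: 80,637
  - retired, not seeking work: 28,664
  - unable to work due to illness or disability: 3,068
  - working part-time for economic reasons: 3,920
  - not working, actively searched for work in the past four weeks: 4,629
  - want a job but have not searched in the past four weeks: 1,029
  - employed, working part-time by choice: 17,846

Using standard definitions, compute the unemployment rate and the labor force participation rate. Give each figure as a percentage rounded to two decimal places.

Unemployment rate ≈ 4.32%; labor force participation rate ≈ 76.56%.

Employed = 80,637 + 3,920 + 17,846 = 102,403 (anyone who worked, including part-time for economic reasons, counts as employed).
Unemployed = 4,629.
Labor force = 102,403 + 4,629 = 107,032.
Not in labor force = 28,664 + 3,068 + 1,029 = 32,761 (those not working and not actively searching are outside the labor force — including those who want a job but have given up searching).
Civilian working-age population = 107,032 + 32,761 = 139,793.
Unemployment rate = 4,629 / 107,032 = 4.32%.
Labor force participation rate = 107,032 / 139,793 = 76.56%.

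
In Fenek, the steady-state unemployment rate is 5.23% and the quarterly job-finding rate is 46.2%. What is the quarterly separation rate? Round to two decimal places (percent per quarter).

Separation rate ≈ 2.55% per quarter.

From u* = s/(s+f): s = u·f/(1−u).
s = 0.0523 × 46.2 / (1 − 0.0523) = 2.4163 / 0.9477 ≈ 2.55% per quarter.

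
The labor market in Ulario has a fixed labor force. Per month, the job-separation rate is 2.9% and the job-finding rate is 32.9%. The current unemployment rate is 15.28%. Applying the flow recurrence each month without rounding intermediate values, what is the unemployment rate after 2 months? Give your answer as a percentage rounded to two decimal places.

With a fixed labor force, u_{t+1} = u_t + s·(1−u_t) − f·u_t = u_t·(1−s−f) + s.
Here 1−s−f = 0.642 and s = 0.029.
u_1 = 0.152800 × 0.642 + 0.029 = 0.127098.
u_2 = 0.127098 × 0.642 + 0.029 = 0.110597.

Unemployment rate after two months ≈ 11.06%.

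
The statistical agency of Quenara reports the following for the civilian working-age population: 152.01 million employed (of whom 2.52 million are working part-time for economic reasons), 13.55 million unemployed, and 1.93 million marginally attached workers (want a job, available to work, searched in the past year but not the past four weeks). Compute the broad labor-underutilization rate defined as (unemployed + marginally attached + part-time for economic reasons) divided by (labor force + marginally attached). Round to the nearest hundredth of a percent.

Broad underutilization rate ≈ 10.75%.

Labor force = 152.01 + 13.55 = 165.56 million.
Numerator = 13.55 + 1.93 + 2.52 = 18.00 million.
Denominator = 165.56 + 1.93 = 167.49 million.
Broad rate = 18.00 / 167.49 = 10.75%.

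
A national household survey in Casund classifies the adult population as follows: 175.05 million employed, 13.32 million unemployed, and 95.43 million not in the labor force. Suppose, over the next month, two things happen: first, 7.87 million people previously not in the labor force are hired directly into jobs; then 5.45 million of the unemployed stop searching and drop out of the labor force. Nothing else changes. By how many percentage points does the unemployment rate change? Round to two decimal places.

The unemployment rate changes by −2.95 percentage points.

Initially, labor force = 175.05 + 13.32 = 188.37 million, so u = 13.32/188.37 = 7.07%.
After the first change, employed and labor force both rise by 7.87; unemployed unchanged → E = 182.92, U = 13.32, labor force = 196.24 million.
After the second change, unemployed and labor force both fall by 5.45 → E = 182.92, U = 7.87, labor force = 190.79 million.
New unemployment rate = 7.87 / 190.79 = 4.12%.
Change = 4.12% − 7.07% = −2.95 percentage points.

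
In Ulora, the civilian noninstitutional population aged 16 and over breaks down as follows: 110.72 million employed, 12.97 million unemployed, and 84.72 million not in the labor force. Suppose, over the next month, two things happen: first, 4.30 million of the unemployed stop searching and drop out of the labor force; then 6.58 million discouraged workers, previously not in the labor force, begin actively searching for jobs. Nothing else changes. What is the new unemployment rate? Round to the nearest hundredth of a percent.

Initially, labor force = 110.72 + 12.97 = 123.69 million, so u = 12.97/123.69 = 10.49%.
After the first change, unemployed and labor force both fall by 4.30 → E = 110.72, U = 8.67, labor force = 119.39 million.
After the second change, unemployed and labor force both rise by 6.58 → E = 110.72, U = 15.25, labor force = 125.97 million.
New unemployment rate = 15.25 / 125.97 = 12.11%.

New unemployment rate ≈ 12.11%.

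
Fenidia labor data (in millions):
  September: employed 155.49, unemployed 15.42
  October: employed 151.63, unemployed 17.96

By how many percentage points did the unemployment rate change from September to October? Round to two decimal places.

The unemployment rate changed by +1.57 percentage points.

September: labor force = 155.49 + 15.42 = 170.91; u = 15.42/170.91 = 9.02%.
October: labor force = 151.63 + 17.96 = 169.59; u = 17.96/169.59 = 10.59%.
Change = 10.59% − 9.02% = +1.57 pp.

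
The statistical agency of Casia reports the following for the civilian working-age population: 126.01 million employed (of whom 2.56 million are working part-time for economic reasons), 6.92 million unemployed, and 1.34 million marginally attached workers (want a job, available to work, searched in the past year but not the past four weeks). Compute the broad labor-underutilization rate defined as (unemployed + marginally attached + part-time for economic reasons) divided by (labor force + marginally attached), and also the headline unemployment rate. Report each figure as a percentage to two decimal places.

Labor force = 126.01 + 6.92 = 132.93 million.
Numerator = 6.92 + 1.34 + 2.56 = 10.82 million.
Denominator = 132.93 + 1.34 = 134.27 million.
Broad rate = 10.82 / 134.27 = 8.06%.
Headline unemployment rate = 6.92 / 132.93 = 5.21%.

Broad underutilization rate ≈ 8.06%; headline unemployment rate ≈ 5.21%.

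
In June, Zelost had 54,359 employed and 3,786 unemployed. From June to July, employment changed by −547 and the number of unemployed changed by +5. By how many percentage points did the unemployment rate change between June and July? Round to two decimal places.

June: labor force = 54,359 + 3,786 = 58,145; u = 3,786/58,145 = 6.51%.
July: labor force = 53,812 + 3,791 = 57,603; u = 3,791/57,603 = 6.58%.
Change = 6.58% − 6.51% = +0.07 pp.

The unemployment rate changed by +0.07 percentage points.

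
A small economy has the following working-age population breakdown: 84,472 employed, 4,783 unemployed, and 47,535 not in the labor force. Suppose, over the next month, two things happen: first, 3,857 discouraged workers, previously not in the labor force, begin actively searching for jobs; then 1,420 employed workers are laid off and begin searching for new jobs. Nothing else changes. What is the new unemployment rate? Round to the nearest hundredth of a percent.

New unemployment rate ≈ 10.80%.

Initially, labor force = 84,472 + 4,783 = 89,255, so u = 4,783/89,255 = 5.36%.
After the first change, unemployed and labor force both rise by 3,857 → E = 84,472, U = 8,640, labor force = 93,112.
After the second change, employed falls and unemployed rises by 1,420; labor force unchanged → E = 83,052, U = 10,060, labor force = 93,112.
New unemployment rate = 10,060 / 93,112 = 10.80%.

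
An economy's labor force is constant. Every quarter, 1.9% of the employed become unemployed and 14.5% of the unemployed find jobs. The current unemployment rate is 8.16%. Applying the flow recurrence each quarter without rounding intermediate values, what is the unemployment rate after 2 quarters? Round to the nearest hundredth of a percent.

With a fixed labor force, u_{t+1} = u_t + s·(1−u_t) − f·u_t = u_t·(1−s−f) + s.
Here 1−s−f = 0.836 and s = 0.019.
u_1 = 0.081600 × 0.836 + 0.019 = 0.087218.
u_2 = 0.087218 × 0.836 + 0.019 = 0.091914.

Unemployment rate after two quarters ≈ 9.19%.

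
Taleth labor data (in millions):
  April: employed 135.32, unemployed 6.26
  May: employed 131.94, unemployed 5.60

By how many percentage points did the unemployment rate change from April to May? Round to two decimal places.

The unemployment rate changed by −0.35 percentage points.

April: labor force = 135.32 + 6.26 = 141.58; u = 6.26/141.58 = 4.42%.
May: labor force = 131.94 + 5.60 = 137.54; u = 5.60/137.54 = 4.07%.
Change = 4.07% − 4.42% = −0.35 pp.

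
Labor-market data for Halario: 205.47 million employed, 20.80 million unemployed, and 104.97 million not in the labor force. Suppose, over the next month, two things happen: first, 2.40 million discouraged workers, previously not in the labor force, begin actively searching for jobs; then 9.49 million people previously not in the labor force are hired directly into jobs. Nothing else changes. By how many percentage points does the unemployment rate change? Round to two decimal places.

The unemployment rate changes by +0.55 percentage points.

Initially, labor force = 205.47 + 20.80 = 226.27 million, so u = 20.80/226.27 = 9.19%.
After the first change, unemployed and labor force both rise by 2.40 → E = 205.47, U = 23.20, labor force = 228.67 million.
After the second change, employed and labor force both rise by 9.49; unemployed unchanged → E = 214.96, U = 23.20, labor force = 238.16 million.
New unemployment rate = 23.20 / 238.16 = 9.74%.
Change = 9.74% − 9.19% = +0.55 percentage points.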